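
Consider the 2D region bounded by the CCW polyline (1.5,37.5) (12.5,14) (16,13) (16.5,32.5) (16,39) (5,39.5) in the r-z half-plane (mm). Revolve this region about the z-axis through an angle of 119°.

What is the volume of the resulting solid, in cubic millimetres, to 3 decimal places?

Volume = 5514.930 mm³

Profile (r,z), 6 vertices: (1.5,37.5) (12.5,14) (16,13) (16.5,32.5) (16,39) (5,39.5)
edge 0: (1.5,37.5)→(12.5,14)  cross = 1.5·14 − 12.5·37.5 = -447.7500; (r_i+r_j)·cross = 14·-447.7500 = -6268.5000
edge 1: (12.5,14)→(16,13)  cross = 12.5·13 − 16·14 = -61.5000; (r_i+r_j)·cross = 28.5·-61.5000 = -1752.7500
edge 2: (16,13)→(16.5,32.5)  cross = 16·32.5 − 16.5·13 = 305.5000; (r_i+r_j)·cross = 32.5·305.5000 = 9928.7500
edge 3: (16.5,32.5)→(16,39)  cross = 16.5·39 − 16·32.5 = 123.5000; (r_i+r_j)·cross = 32.5·123.5000 = 4013.7500
edge 4: (16,39)→(5,39.5)  cross = 16·39.5 − 5·39 = 437.0000; (r_i+r_j)·cross = 21·437.0000 = 9177.0000
edge 5: (5,39.5)→(1.5,37.5)  cross = 5·37.5 − 1.5·39.5 = 128.2500; (r_i+r_j)·cross = 6.5·128.2500 = 833.6250
Σcross = 485.0000 → A = |Σcross|/2 = 242.5000 mm²
Σ(r_i+r_j)·cross = 15931.8750 → first moment M = |Σ|/6 = 2655.3125
R_c = M/A = 2655.3125/242.5000 = 10.9497 mm
θ = 119° = 2.076942 rad
V = θ·R_c·A = 2.076942·10.9497·242.5000 = 5514.930 mm³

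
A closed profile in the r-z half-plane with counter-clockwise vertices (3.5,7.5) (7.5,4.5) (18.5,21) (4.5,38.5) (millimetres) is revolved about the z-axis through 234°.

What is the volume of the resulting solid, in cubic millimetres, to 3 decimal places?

Profile (r,z), 4 vertices: (3.5,7.5) (7.5,4.5) (18.5,21) (4.5,38.5)
edge 0: (3.5,7.5)→(7.5,4.5)  cross = 3.5·4.5 − 7.5·7.5 = -40.5000; (r_i+r_j)·cross = 11·-40.5000 = -445.5000
edge 1: (7.5,4.5)→(18.5,21)  cross = 7.5·21 − 18.5·4.5 = 74.2500; (r_i+r_j)·cross = 26·74.2500 = 1930.5000
edge 2: (18.5,21)→(4.5,38.5)  cross = 18.5·38.5 − 4.5·21 = 617.7500; (r_i+r_j)·cross = 23·617.7500 = 14208.2500
edge 3: (4.5,38.5)→(3.5,7.5)  cross = 4.5·7.5 − 3.5·38.5 = -101.0000; (r_i+r_j)·cross = 8·-101.0000 = -808.0000
Σcross = 550.5000 → A = |Σcross|/2 = 275.2500 mm²
Σ(r_i+r_j)·cross = 14885.2500 → first moment M = |Σ|/6 = 2480.8750
R_c = M/A = 2480.8750/275.2500 = 9.0132 mm
θ = 234° = 4.084070 rad
V = θ·R_c·A = 4.084070·9.0132·275.2500 = 10132.068 mm³

Volume = 10132.068 mm³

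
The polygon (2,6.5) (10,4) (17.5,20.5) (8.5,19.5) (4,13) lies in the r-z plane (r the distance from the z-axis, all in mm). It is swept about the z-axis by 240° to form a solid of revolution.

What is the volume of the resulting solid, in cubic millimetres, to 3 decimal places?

Volume = 5429.196 mm³

Profile (r,z), 5 vertices: (2,6.5) (10,4) (17.5,20.5) (8.5,19.5) (4,13)
edge 0: (2,6.5)→(10,4)  cross = 2·4 − 10·6.5 = -57.0000; (r_i+r_j)·cross = 12·-57.0000 = -684.0000
edge 1: (10,4)→(17.5,20.5)  cross = 10·20.5 − 17.5·4 = 135.0000; (r_i+r_j)·cross = 27.5·135.0000 = 3712.5000
edge 2: (17.5,20.5)→(8.5,19.5)  cross = 17.5·19.5 − 8.5·20.5 = 167.0000; (r_i+r_j)·cross = 26·167.0000 = 4342.0000
edge 3: (8.5,19.5)→(4,13)  cross = 8.5·13 − 4·19.5 = 32.5000; (r_i+r_j)·cross = 12.5·32.5000 = 406.2500
edge 4: (4,13)→(2,6.5)  cross = 4·6.5 − 2·13 = 0.0000; (r_i+r_j)·cross = 6·0.0000 = 0.0000
Σcross = 277.5000 → A = |Σcross|/2 = 138.7500 mm²
Σ(r_i+r_j)·cross = 7776.7500 → first moment M = |Σ|/6 = 1296.1250
R_c = M/A = 1296.1250/138.7500 = 9.3414 mm
θ = 240° = 4.188790 rad
V = θ·R_c·A = 4.188790·9.3414·138.7500 = 5429.196 mm³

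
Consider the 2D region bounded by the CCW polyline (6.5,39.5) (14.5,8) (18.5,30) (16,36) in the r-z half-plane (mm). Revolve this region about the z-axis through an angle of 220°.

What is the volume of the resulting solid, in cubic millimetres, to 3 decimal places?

Profile (r,z), 4 vertices: (6.5,39.5) (14.5,8) (18.5,30) (16,36)
edge 0: (6.5,39.5)→(14.5,8)  cross = 6.5·8 − 14.5·39.5 = -520.7500; (r_i+r_j)·cross = 21·-520.7500 = -10935.7500
edge 1: (14.5,8)→(18.5,30)  cross = 14.5·30 − 18.5·8 = 287.0000; (r_i+r_j)·cross = 33·287.0000 = 9471.0000
edge 2: (18.5,30)→(16,36)  cross = 18.5·36 − 16·30 = 186.0000; (r_i+r_j)·cross = 34.5·186.0000 = 6417.0000
edge 3: (16,36)→(6.5,39.5)  cross = 16·39.5 − 6.5·36 = 398.0000; (r_i+r_j)·cross = 22.5·398.0000 = 8955.0000
Σcross = 350.2500 → A = |Σcross|/2 = 175.1250 mm²
Σ(r_i+r_j)·cross = 13907.2500 → first moment M = |Σ|/6 = 2317.8750
R_c = M/A = 2317.8750/175.1250 = 13.2355 mm
θ = 220° = 3.839724 rad
V = θ·R_c·A = 3.839724·13.2355·175.1250 = 8900.001 mm³

Volume = 8900.001 mm³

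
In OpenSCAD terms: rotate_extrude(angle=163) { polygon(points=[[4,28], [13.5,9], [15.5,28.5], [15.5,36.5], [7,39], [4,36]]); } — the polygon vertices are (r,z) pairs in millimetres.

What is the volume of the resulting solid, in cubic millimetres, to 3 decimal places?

Volume = 6459.671 mm³

Profile (r,z), 6 vertices: (4,28) (13.5,9) (15.5,28.5) (15.5,36.5) (7,39) (4,36)
edge 0: (4,28)→(13.5,9)  cross = 4·9 − 13.5·28 = -342.0000; (r_i+r_j)·cross = 17.5·-342.0000 = -5985.0000
edge 1: (13.5,9)→(15.5,28.5)  cross = 13.5·28.5 − 15.5·9 = 245.2500; (r_i+r_j)·cross = 29·245.2500 = 7112.2500
edge 2: (15.5,28.5)→(15.5,36.5)  cross = 15.5·36.5 − 15.5·28.5 = 124.0000; (r_i+r_j)·cross = 31·124.0000 = 3844.0000
edge 3: (15.5,36.5)→(7,39)  cross = 15.5·39 − 7·36.5 = 349.0000; (r_i+r_j)·cross = 22.5·349.0000 = 7852.5000
edge 4: (7,39)→(4,36)  cross = 7·36 − 4·39 = 96.0000; (r_i+r_j)·cross = 11·96.0000 = 1056.0000
edge 5: (4,36)→(4,28)  cross = 4·28 − 4·36 = -32.0000; (r_i+r_j)·cross = 8·-32.0000 = -256.0000
Σcross = 440.2500 → A = |Σcross|/2 = 220.1250 mm²
Σ(r_i+r_j)·cross = 13623.7500 → first moment M = |Σ|/6 = 2270.6250
R_c = M/A = 2270.6250/220.1250 = 10.3152 mm
θ = 163° = 2.844887 rad
V = θ·R_c·A = 2.844887·10.3152·220.1250 = 6459.671 mm³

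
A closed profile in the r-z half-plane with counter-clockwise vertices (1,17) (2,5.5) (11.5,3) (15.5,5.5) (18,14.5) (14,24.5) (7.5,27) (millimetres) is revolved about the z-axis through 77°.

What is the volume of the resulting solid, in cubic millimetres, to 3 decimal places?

Profile (r,z), 7 vertices: (1,17) (2,5.5) (11.5,3) (15.5,5.5) (18,14.5) (14,24.5) (7.5,27)
edge 0: (1,17)→(2,5.5)  cross = 1·5.5 − 2·17 = -28.5000; (r_i+r_j)·cross = 3·-28.5000 = -85.5000
edge 1: (2,5.5)→(11.5,3)  cross = 2·3 − 11.5·5.5 = -57.2500; (r_i+r_j)·cross = 13.5·-57.2500 = -772.8750
edge 2: (11.5,3)→(15.5,5.5)  cross = 11.5·5.5 − 15.5·3 = 16.7500; (r_i+r_j)·cross = 27·16.7500 = 452.2500
edge 3: (15.5,5.5)→(18,14.5)  cross = 15.5·14.5 − 18·5.5 = 125.7500; (r_i+r_j)·cross = 33.5·125.7500 = 4212.6250
edge 4: (18,14.5)→(14,24.5)  cross = 18·24.5 − 14·14.5 = 238.0000; (r_i+r_j)·cross = 32·238.0000 = 7616.0000
edge 5: (14,24.5)→(7.5,27)  cross = 14·27 − 7.5·24.5 = 194.2500; (r_i+r_j)·cross = 21.5·194.2500 = 4176.3750
edge 6: (7.5,27)→(1,17)  cross = 7.5·17 − 1·27 = 100.5000; (r_i+r_j)·cross = 8.5·100.5000 = 854.2500
Σcross = 589.5000 → A = |Σcross|/2 = 294.7500 mm²
Σ(r_i+r_j)·cross = 16453.1250 → first moment M = |Σ|/6 = 2742.1875
R_c = M/A = 2742.1875/294.7500 = 9.3034 mm
θ = 77° = 1.343904 rad
V = θ·R_c·A = 1.343904·9.3034·294.7500 = 3685.235 mm³

Volume = 3685.235 mm³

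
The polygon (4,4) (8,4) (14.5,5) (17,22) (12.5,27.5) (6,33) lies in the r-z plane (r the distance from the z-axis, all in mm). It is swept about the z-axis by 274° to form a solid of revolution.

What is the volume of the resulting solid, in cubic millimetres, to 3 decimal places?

Profile (r,z), 6 vertices: (4,4) (8,4) (14.5,5) (17,22) (12.5,27.5) (6,33)
edge 0: (4,4)→(8,4)  cross = 4·4 − 8·4 = -16.0000; (r_i+r_j)·cross = 12·-16.0000 = -192.0000
edge 1: (8,4)→(14.5,5)  cross = 8·5 − 14.5·4 = -18.0000; (r_i+r_j)·cross = 22.5·-18.0000 = -405.0000
edge 2: (14.5,5)→(17,22)  cross = 14.5·22 − 17·5 = 234.0000; (r_i+r_j)·cross = 31.5·234.0000 = 7371.0000
edge 3: (17,22)→(12.5,27.5)  cross = 17·27.5 − 12.5·22 = 192.5000; (r_i+r_j)·cross = 29.5·192.5000 = 5678.7500
edge 4: (12.5,27.5)→(6,33)  cross = 12.5·33 − 6·27.5 = 247.5000; (r_i+r_j)·cross = 18.5·247.5000 = 4578.7500
edge 5: (6,33)→(4,4)  cross = 6·4 − 4·33 = -108.0000; (r_i+r_j)·cross = 10·-108.0000 = -1080.0000
Σcross = 532.0000 → A = |Σcross|/2 = 266.0000 mm²
Σ(r_i+r_j)·cross = 15951.5000 → first moment M = |Σ|/6 = 2658.5833
R_c = M/A = 2658.5833/266.0000 = 9.9947 mm
θ = 274° = 4.782202 rad
V = θ·R_c·A = 4.782202·9.9947·266.0000 = 12713.883 mm³

Volume = 12713.883 mm³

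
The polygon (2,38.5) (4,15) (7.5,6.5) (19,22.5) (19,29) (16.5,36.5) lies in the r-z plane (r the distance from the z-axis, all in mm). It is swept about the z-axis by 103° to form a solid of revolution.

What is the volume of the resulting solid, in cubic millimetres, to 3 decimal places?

Volume = 6647.705 mm³

Profile (r,z), 6 vertices: (2,38.5) (4,15) (7.5,6.5) (19,22.5) (19,29) (16.5,36.5)
edge 0: (2,38.5)→(4,15)  cross = 2·15 − 4·38.5 = -124.0000; (r_i+r_j)·cross = 6·-124.0000 = -744.0000
edge 1: (4,15)→(7.5,6.5)  cross = 4·6.5 − 7.5·15 = -86.5000; (r_i+r_j)·cross = 11.5·-86.5000 = -994.7500
edge 2: (7.5,6.5)→(19,22.5)  cross = 7.5·22.5 − 19·6.5 = 45.2500; (r_i+r_j)·cross = 26.5·45.2500 = 1199.1250
edge 3: (19,22.5)→(19,29)  cross = 19·29 − 19·22.5 = 123.5000; (r_i+r_j)·cross = 38·123.5000 = 4693.0000
edge 4: (19,29)→(16.5,36.5)  cross = 19·36.5 − 16.5·29 = 215.0000; (r_i+r_j)·cross = 35.5·215.0000 = 7632.5000
edge 5: (16.5,36.5)→(2,38.5)  cross = 16.5·38.5 − 2·36.5 = 562.2500; (r_i+r_j)·cross = 18.5·562.2500 = 10401.6250
Σcross = 735.5000 → A = |Σcross|/2 = 367.7500 mm²
Σ(r_i+r_j)·cross = 22187.5000 → first moment M = |Σ|/6 = 3697.9167
R_c = M/A = 3697.9167/367.7500 = 10.0555 mm
θ = 103° = 1.797689 rad
V = θ·R_c·A = 1.797689·10.0555·367.7500 = 6647.705 mm³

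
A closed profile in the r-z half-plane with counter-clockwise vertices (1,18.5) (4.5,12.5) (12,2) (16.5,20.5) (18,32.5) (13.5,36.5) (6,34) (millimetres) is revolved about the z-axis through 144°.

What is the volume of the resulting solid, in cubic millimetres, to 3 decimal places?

Profile (r,z), 7 vertices: (1,18.5) (4.5,12.5) (12,2) (16.5,20.5) (18,32.5) (13.5,36.5) (6,34)
edge 0: (1,18.5)→(4.5,12.5)  cross = 1·12.5 − 4.5·18.5 = -70.7500; (r_i+r_j)·cross = 5.5·-70.7500 = -389.1250
edge 1: (4.5,12.5)→(12,2)  cross = 4.5·2 − 12·12.5 = -141.0000; (r_i+r_j)·cross = 16.5·-141.0000 = -2326.5000
edge 2: (12,2)→(16.5,20.5)  cross = 12·20.5 − 16.5·2 = 213.0000; (r_i+r_j)·cross = 28.5·213.0000 = 6070.5000
edge 3: (16.5,20.5)→(18,32.5)  cross = 16.5·32.5 − 18·20.5 = 167.2500; (r_i+r_j)·cross = 34.5·167.2500 = 5770.1250
edge 4: (18,32.5)→(13.5,36.5)  cross = 18·36.5 − 13.5·32.5 = 218.2500; (r_i+r_j)·cross = 31.5·218.2500 = 6874.8750
edge 5: (13.5,36.5)→(6,34)  cross = 13.5·34 − 6·36.5 = 240.0000; (r_i+r_j)·cross = 19.5·240.0000 = 4680.0000
edge 6: (6,34)→(1,18.5)  cross = 6·18.5 − 1·34 = 77.0000; (r_i+r_j)·cross = 7·77.0000 = 539.0000
Σcross = 703.7500 → A = |Σcross|/2 = 351.8750 mm²
Σ(r_i+r_j)·cross = 21218.8750 → first moment M = |Σ|/6 = 3536.4792
R_c = M/A = 3536.4792/351.8750 = 10.0504 mm
θ = 144° = 2.513274 rad
V = θ·R_c·A = 2.513274·10.0504·351.8750 = 8888.142 mm³

Volume = 8888.142 mm³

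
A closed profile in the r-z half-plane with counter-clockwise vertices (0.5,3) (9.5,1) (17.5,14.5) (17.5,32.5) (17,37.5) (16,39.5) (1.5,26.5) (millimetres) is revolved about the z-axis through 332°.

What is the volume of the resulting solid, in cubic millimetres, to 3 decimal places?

Profile (r,z), 7 vertices: (0.5,3) (9.5,1) (17.5,14.5) (17.5,32.5) (17,37.5) (16,39.5) (1.5,26.5)
edge 0: (0.5,3)→(9.5,1)  cross = 0.5·1 − 9.5·3 = -28.0000; (r_i+r_j)·cross = 10·-28.0000 = -280.0000
edge 1: (9.5,1)→(17.5,14.5)  cross = 9.5·14.5 − 17.5·1 = 120.2500; (r_i+r_j)·cross = 27·120.2500 = 3246.7500
edge 2: (17.5,14.5)→(17.5,32.5)  cross = 17.5·32.5 − 17.5·14.5 = 315.0000; (r_i+r_j)·cross = 35·315.0000 = 11025.0000
edge 3: (17.5,32.5)→(17,37.5)  cross = 17.5·37.5 − 17·32.5 = 103.7500; (r_i+r_j)·cross = 34.5·103.7500 = 3579.3750
edge 4: (17,37.5)→(16,39.5)  cross = 17·39.5 − 16·37.5 = 71.5000; (r_i+r_j)·cross = 33·71.5000 = 2359.5000
edge 5: (16,39.5)→(1.5,26.5)  cross = 16·26.5 − 1.5·39.5 = 364.7500; (r_i+r_j)·cross = 17.5·364.7500 = 6383.1250
edge 6: (1.5,26.5)→(0.5,3)  cross = 1.5·3 − 0.5·26.5 = -8.7500; (r_i+r_j)·cross = 2·-8.7500 = -17.5000
Σcross = 938.5000 → A = |Σcross|/2 = 469.2500 mm²
Σ(r_i+r_j)·cross = 26296.2500 → first moment M = |Σ|/6 = 4382.7083
R_c = M/A = 4382.7083/469.2500 = 9.3398 mm
θ = 332° = 5.794493 rad
V = θ·R_c·A = 5.794493·9.3398·469.2500 = 25395.573 mm³

Volume = 25395.573 mm³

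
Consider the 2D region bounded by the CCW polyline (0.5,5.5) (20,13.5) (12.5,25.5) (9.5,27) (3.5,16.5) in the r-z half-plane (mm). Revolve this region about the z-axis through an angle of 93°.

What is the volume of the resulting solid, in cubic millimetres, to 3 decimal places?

Volume = 3225.414 mm³

Profile (r,z), 5 vertices: (0.5,5.5) (20,13.5) (12.5,25.5) (9.5,27) (3.5,16.5)
edge 0: (0.5,5.5)→(20,13.5)  cross = 0.5·13.5 − 20·5.5 = -103.2500; (r_i+r_j)·cross = 20.5·-103.2500 = -2116.6250
edge 1: (20,13.5)→(12.5,25.5)  cross = 20·25.5 − 12.5·13.5 = 341.2500; (r_i+r_j)·cross = 32.5·341.2500 = 11090.6250
edge 2: (12.5,25.5)→(9.5,27)  cross = 12.5·27 − 9.5·25.5 = 95.2500; (r_i+r_j)·cross = 22·95.2500 = 2095.5000
edge 3: (9.5,27)→(3.5,16.5)  cross = 9.5·16.5 − 3.5·27 = 62.2500; (r_i+r_j)·cross = 13·62.2500 = 809.2500
edge 4: (3.5,16.5)→(0.5,5.5)  cross = 3.5·5.5 − 0.5·16.5 = 11.0000; (r_i+r_j)·cross = 4·11.0000 = 44.0000
Σcross = 406.5000 → A = |Σcross|/2 = 203.2500 mm²
Σ(r_i+r_j)·cross = 11922.7500 → first moment M = |Σ|/6 = 1987.1250
R_c = M/A = 1987.1250/203.2500 = 9.7768 mm
θ = 93° = 1.623156 rad
V = θ·R_c·A = 1.623156·9.7768·203.2500 = 3225.414 mm³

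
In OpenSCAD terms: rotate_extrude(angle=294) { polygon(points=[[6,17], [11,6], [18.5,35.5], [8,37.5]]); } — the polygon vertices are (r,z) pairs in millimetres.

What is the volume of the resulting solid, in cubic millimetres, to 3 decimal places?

Profile (r,z), 4 vertices: (6,17) (11,6) (18.5,35.5) (8,37.5)
edge 0: (6,17)→(11,6)  cross = 6·6 − 11·17 = -151.0000; (r_i+r_j)·cross = 17·-151.0000 = -2567.0000
edge 1: (11,6)→(18.5,35.5)  cross = 11·35.5 − 18.5·6 = 279.5000; (r_i+r_j)·cross = 29.5·279.5000 = 8245.2500
edge 2: (18.5,35.5)→(8,37.5)  cross = 18.5·37.5 − 8·35.5 = 409.7500; (r_i+r_j)·cross = 26.5·409.7500 = 10858.3750
edge 3: (8,37.5)→(6,17)  cross = 8·17 − 6·37.5 = -89.0000; (r_i+r_j)·cross = 14·-89.0000 = -1246.0000
Σcross = 449.2500 → A = |Σcross|/2 = 224.6250 mm²
Σ(r_i+r_j)·cross = 15290.6250 → first moment M = |Σ|/6 = 2548.4375
R_c = M/A = 2548.4375/224.6250 = 11.3453 mm
θ = 294° = 5.131268 rad
V = θ·R_c·A = 5.131268·11.3453·224.6250 = 13076.716 mm³

Volume = 13076.716 mm³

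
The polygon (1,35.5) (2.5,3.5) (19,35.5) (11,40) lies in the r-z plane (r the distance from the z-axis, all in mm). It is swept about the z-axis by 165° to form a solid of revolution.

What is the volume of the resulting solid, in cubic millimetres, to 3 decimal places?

Profile (r,z), 4 vertices: (1,35.5) (2.5,3.5) (19,35.5) (11,40)
edge 0: (1,35.5)→(2.5,3.5)  cross = 1·3.5 − 2.5·35.5 = -85.2500; (r_i+r_j)·cross = 3.5·-85.2500 = -298.3750
edge 1: (2.5,3.5)→(19,35.5)  cross = 2.5·35.5 − 19·3.5 = 22.2500; (r_i+r_j)·cross = 21.5·22.2500 = 478.3750
edge 2: (19,35.5)→(11,40)  cross = 19·40 − 11·35.5 = 369.5000; (r_i+r_j)·cross = 30·369.5000 = 11085.0000
edge 3: (11,40)→(1,35.5)  cross = 11·35.5 − 1·40 = 350.5000; (r_i+r_j)·cross = 12·350.5000 = 4206.0000
Σcross = 657.0000 → A = |Σcross|/2 = 328.5000 mm²
Σ(r_i+r_j)·cross = 15471.0000 → first moment M = |Σ|/6 = 2578.5000
R_c = M/A = 2578.5000/328.5000 = 7.8493 mm
θ = 165° = 2.879793 rad
V = θ·R_c·A = 2.879793·7.8493·328.5000 = 7425.547 mm³

Volume = 7425.547 mm³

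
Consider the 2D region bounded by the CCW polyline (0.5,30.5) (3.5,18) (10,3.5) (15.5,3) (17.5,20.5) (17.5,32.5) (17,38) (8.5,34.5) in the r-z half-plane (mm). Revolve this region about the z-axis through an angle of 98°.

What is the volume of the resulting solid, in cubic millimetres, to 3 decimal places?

Profile (r,z), 8 vertices: (0.5,30.5) (3.5,18) (10,3.5) (15.5,3) (17.5,20.5) (17.5,32.5) (17,38) (8.5,34.5)
edge 0: (0.5,30.5)→(3.5,18)  cross = 0.5·18 − 3.5·30.5 = -97.7500; (r_i+r_j)·cross = 4·-97.7500 = -391.0000
edge 1: (3.5,18)→(10,3.5)  cross = 3.5·3.5 − 10·18 = -167.7500; (r_i+r_j)·cross = 13.5·-167.7500 = -2264.6250
edge 2: (10,3.5)→(15.5,3)  cross = 10·3 − 15.5·3.5 = -24.2500; (r_i+r_j)·cross = 25.5·-24.2500 = -618.3750
edge 3: (15.5,3)→(17.5,20.5)  cross = 15.5·20.5 − 17.5·3 = 265.2500; (r_i+r_j)·cross = 33·265.2500 = 8753.2500
edge 4: (17.5,20.5)→(17.5,32.5)  cross = 17.5·32.5 − 17.5·20.5 = 210.0000; (r_i+r_j)·cross = 35·210.0000 = 7350.0000
edge 5: (17.5,32.5)→(17,38)  cross = 17.5·38 − 17·32.5 = 112.5000; (r_i+r_j)·cross = 34.5·112.5000 = 3881.2500
edge 6: (17,38)→(8.5,34.5)  cross = 17·34.5 − 8.5·38 = 263.5000; (r_i+r_j)·cross = 25.5·263.5000 = 6719.2500
edge 7: (8.5,34.5)→(0.5,30.5)  cross = 8.5·30.5 − 0.5·34.5 = 242.0000; (r_i+r_j)·cross = 9·242.0000 = 2178.0000
Σcross = 803.5000 → A = |Σcross|/2 = 401.7500 mm²
Σ(r_i+r_j)·cross = 25607.7500 → first moment M = |Σ|/6 = 4267.9583
R_c = M/A = 4267.9583/401.7500 = 10.6234 mm
θ = 98° = 1.710423 rad
V = θ·R_c·A = 1.710423·10.6234·401.7500 = 7300.013 mm³

Volume = 7300.013 mm³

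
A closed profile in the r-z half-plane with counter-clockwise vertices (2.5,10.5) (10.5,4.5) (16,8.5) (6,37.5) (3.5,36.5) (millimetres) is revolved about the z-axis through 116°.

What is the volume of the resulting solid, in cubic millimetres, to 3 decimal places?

Volume = 3966.409 mm³

Profile (r,z), 5 vertices: (2.5,10.5) (10.5,4.5) (16,8.5) (6,37.5) (3.5,36.5)
edge 0: (2.5,10.5)→(10.5,4.5)  cross = 2.5·4.5 − 10.5·10.5 = -99.0000; (r_i+r_j)·cross = 13·-99.0000 = -1287.0000
edge 1: (10.5,4.5)→(16,8.5)  cross = 10.5·8.5 − 16·4.5 = 17.2500; (r_i+r_j)·cross = 26.5·17.2500 = 457.1250
edge 2: (16,8.5)→(6,37.5)  cross = 16·37.5 − 6·8.5 = 549.0000; (r_i+r_j)·cross = 22·549.0000 = 12078.0000
edge 3: (6,37.5)→(3.5,36.5)  cross = 6·36.5 − 3.5·37.5 = 87.7500; (r_i+r_j)·cross = 9.5·87.7500 = 833.6250
edge 4: (3.5,36.5)→(2.5,10.5)  cross = 3.5·10.5 − 2.5·36.5 = -54.5000; (r_i+r_j)·cross = 6·-54.5000 = -327.0000
Σcross = 500.5000 → A = |Σcross|/2 = 250.2500 mm²
Σ(r_i+r_j)·cross = 11754.7500 → first moment M = |Σ|/6 = 1959.1250
R_c = M/A = 1959.1250/250.2500 = 7.8287 mm
θ = 116° = 2.024582 rad
V = θ·R_c·A = 2.024582·7.8287·250.2500 = 3966.409 mm³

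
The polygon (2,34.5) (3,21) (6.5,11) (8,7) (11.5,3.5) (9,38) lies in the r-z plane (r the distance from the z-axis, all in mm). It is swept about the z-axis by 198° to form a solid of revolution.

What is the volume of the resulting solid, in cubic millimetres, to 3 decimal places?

Volume = 4585.495 mm³

Profile (r,z), 6 vertices: (2,34.5) (3,21) (6.5,11) (8,7) (11.5,3.5) (9,38)
edge 0: (2,34.5)→(3,21)  cross = 2·21 − 3·34.5 = -61.5000; (r_i+r_j)·cross = 5·-61.5000 = -307.5000
edge 1: (3,21)→(6.5,11)  cross = 3·11 − 6.5·21 = -103.5000; (r_i+r_j)·cross = 9.5·-103.5000 = -983.2500
edge 2: (6.5,11)→(8,7)  cross = 6.5·7 − 8·11 = -42.5000; (r_i+r_j)·cross = 14.5·-42.5000 = -616.2500
edge 3: (8,7)→(11.5,3.5)  cross = 8·3.5 − 11.5·7 = -52.5000; (r_i+r_j)·cross = 19.5·-52.5000 = -1023.7500
edge 4: (11.5,3.5)→(9,38)  cross = 11.5·38 − 9·3.5 = 405.5000; (r_i+r_j)·cross = 20.5·405.5000 = 8312.7500
edge 5: (9,38)→(2,34.5)  cross = 9·34.5 − 2·38 = 234.5000; (r_i+r_j)·cross = 11·234.5000 = 2579.5000
Σcross = 380.0000 → A = |Σcross|/2 = 190.0000 mm²
Σ(r_i+r_j)·cross = 7961.5000 → first moment M = |Σ|/6 = 1326.9167
R_c = M/A = 1326.9167/190.0000 = 6.9838 mm
θ = 198° = 3.455752 rad
V = θ·R_c·A = 3.455752·6.9838·190.0000 = 4585.495 mm³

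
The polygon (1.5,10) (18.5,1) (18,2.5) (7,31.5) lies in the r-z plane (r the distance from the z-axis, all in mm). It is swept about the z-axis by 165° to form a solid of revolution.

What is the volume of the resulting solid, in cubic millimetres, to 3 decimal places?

Volume = 5419.771 mm³

Profile (r,z), 4 vertices: (1.5,10) (18.5,1) (18,2.5) (7,31.5)
edge 0: (1.5,10)→(18.5,1)  cross = 1.5·1 − 18.5·10 = -183.5000; (r_i+r_j)·cross = 20·-183.5000 = -3670.0000
edge 1: (18.5,1)→(18,2.5)  cross = 18.5·2.5 − 18·1 = 28.2500; (r_i+r_j)·cross = 36.5·28.2500 = 1031.1250
edge 2: (18,2.5)→(7,31.5)  cross = 18·31.5 − 7·2.5 = 549.5000; (r_i+r_j)·cross = 25·549.5000 = 13737.5000
edge 3: (7,31.5)→(1.5,10)  cross = 7·10 − 1.5·31.5 = 22.7500; (r_i+r_j)·cross = 8.5·22.7500 = 193.3750
Σcross = 417.0000 → A = |Σcross|/2 = 208.5000 mm²
Σ(r_i+r_j)·cross = 11292.0000 → first moment M = |Σ|/6 = 1882.0000
R_c = M/A = 1882.0000/208.5000 = 9.0264 mm
θ = 165° = 2.879793 rad
V = θ·R_c·A = 2.879793·9.0264·208.5000 = 5419.771 mm³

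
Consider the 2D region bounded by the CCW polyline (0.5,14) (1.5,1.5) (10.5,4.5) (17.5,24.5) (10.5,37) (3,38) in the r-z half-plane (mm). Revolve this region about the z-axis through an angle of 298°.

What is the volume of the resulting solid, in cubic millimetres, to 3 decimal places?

Profile (r,z), 6 vertices: (0.5,14) (1.5,1.5) (10.5,4.5) (17.5,24.5) (10.5,37) (3,38)
edge 0: (0.5,14)→(1.5,1.5)  cross = 0.5·1.5 − 1.5·14 = -20.2500; (r_i+r_j)·cross = 2·-20.2500 = -40.5000
edge 1: (1.5,1.5)→(10.5,4.5)  cross = 1.5·4.5 − 10.5·1.5 = -9.0000; (r_i+r_j)·cross = 12·-9.0000 = -108.0000
edge 2: (10.5,4.5)→(17.5,24.5)  cross = 10.5·24.5 − 17.5·4.5 = 178.5000; (r_i+r_j)·cross = 28·178.5000 = 4998.0000
edge 3: (17.5,24.5)→(10.5,37)  cross = 17.5·37 − 10.5·24.5 = 390.2500; (r_i+r_j)·cross = 28·390.2500 = 10927.0000
edge 4: (10.5,37)→(3,38)  cross = 10.5·38 − 3·37 = 288.0000; (r_i+r_j)·cross = 13.5·288.0000 = 3888.0000
edge 5: (3,38)→(0.5,14)  cross = 3·14 − 0.5·38 = 23.0000; (r_i+r_j)·cross = 3.5·23.0000 = 80.5000
Σcross = 850.5000 → A = |Σcross|/2 = 425.2500 mm²
Σ(r_i+r_j)·cross = 19745.0000 → first moment M = |Σ|/6 = 3290.8333
R_c = M/A = 3290.8333/425.2500 = 7.7386 mm
θ = 298° = 5.201081 rad
V = θ·R_c·A = 5.201081·7.7386·425.2500 = 17115.891 mm³

Volume = 17115.891 mm³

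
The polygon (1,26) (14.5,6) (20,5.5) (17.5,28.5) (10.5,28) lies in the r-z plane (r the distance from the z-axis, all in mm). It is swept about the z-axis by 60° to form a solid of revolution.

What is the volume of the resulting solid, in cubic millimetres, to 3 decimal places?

Profile (r,z), 5 vertices: (1,26) (14.5,6) (20,5.5) (17.5,28.5) (10.5,28)
edge 0: (1,26)→(14.5,6)  cross = 1·6 − 14.5·26 = -371.0000; (r_i+r_j)·cross = 15.5·-371.0000 = -5750.5000
edge 1: (14.5,6)→(20,5.5)  cross = 14.5·5.5 − 20·6 = -40.2500; (r_i+r_j)·cross = 34.5·-40.2500 = -1388.6250
edge 2: (20,5.5)→(17.5,28.5)  cross = 20·28.5 − 17.5·5.5 = 473.7500; (r_i+r_j)·cross = 37.5·473.7500 = 17765.6250
edge 3: (17.5,28.5)→(10.5,28)  cross = 17.5·28 − 10.5·28.5 = 190.7500; (r_i+r_j)·cross = 28·190.7500 = 5341.0000
edge 4: (10.5,28)→(1,26)  cross = 10.5·26 − 1·28 = 245.0000; (r_i+r_j)·cross = 11.5·245.0000 = 2817.5000
Σcross = 498.2500 → A = |Σcross|/2 = 249.1250 mm²
Σ(r_i+r_j)·cross = 18785.0000 → first moment M = |Σ|/6 = 3130.8333
R_c = M/A = 3130.8333/249.1250 = 12.5673 mm
θ = 60° = 1.047198 rad
V = θ·R_c·A = 1.047198·12.5673·249.1250 = 3278.601 mm³

Volume = 3278.601 mm³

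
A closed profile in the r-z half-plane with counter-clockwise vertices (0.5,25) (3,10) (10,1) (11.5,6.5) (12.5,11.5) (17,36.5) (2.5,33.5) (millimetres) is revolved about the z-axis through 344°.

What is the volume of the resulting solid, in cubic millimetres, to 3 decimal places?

Profile (r,z), 7 vertices: (0.5,25) (3,10) (10,1) (11.5,6.5) (12.5,11.5) (17,36.5) (2.5,33.5)
edge 0: (0.5,25)→(3,10)  cross = 0.5·10 − 3·25 = -70.0000; (r_i+r_j)·cross = 3.5·-70.0000 = -245.0000
edge 1: (3,10)→(10,1)  cross = 3·1 − 10·10 = -97.0000; (r_i+r_j)·cross = 13·-97.0000 = -1261.0000
edge 2: (10,1)→(11.5,6.5)  cross = 10·6.5 − 11.5·1 = 53.5000; (r_i+r_j)·cross = 21.5·53.5000 = 1150.2500
edge 3: (11.5,6.5)→(12.5,11.5)  cross = 11.5·11.5 − 12.5·6.5 = 51.0000; (r_i+r_j)·cross = 24·51.0000 = 1224.0000
edge 4: (12.5,11.5)→(17,36.5)  cross = 12.5·36.5 − 17·11.5 = 260.7500; (r_i+r_j)·cross = 29.5·260.7500 = 7692.1250
edge 5: (17,36.5)→(2.5,33.5)  cross = 17·33.5 − 2.5·36.5 = 478.2500; (r_i+r_j)·cross = 19.5·478.2500 = 9325.8750
edge 6: (2.5,33.5)→(0.5,25)  cross = 2.5·25 − 0.5·33.5 = 45.7500; (r_i+r_j)·cross = 3·45.7500 = 137.2500
Σcross = 722.2500 → A = |Σcross|/2 = 361.1250 mm²
Σ(r_i+r_j)·cross = 18023.5000 → first moment M = |Σ|/6 = 3003.9167
R_c = M/A = 3003.9167/361.1250 = 8.3182 mm
θ = 344° = 6.003933 rad
V = θ·R_c·A = 6.003933·8.3182·361.1250 = 18035.313 mm³

Volume = 18035.313 mm³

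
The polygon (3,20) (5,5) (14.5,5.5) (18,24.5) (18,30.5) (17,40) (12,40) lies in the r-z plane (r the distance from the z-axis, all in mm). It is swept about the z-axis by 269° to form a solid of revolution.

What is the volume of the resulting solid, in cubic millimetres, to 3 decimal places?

Profile (r,z), 7 vertices: (3,20) (5,5) (14.5,5.5) (18,24.5) (18,30.5) (17,40) (12,40)
edge 0: (3,20)→(5,5)  cross = 3·5 − 5·20 = -85.0000; (r_i+r_j)·cross = 8·-85.0000 = -680.0000
edge 1: (5,5)→(14.5,5.5)  cross = 5·5.5 − 14.5·5 = -45.0000; (r_i+r_j)·cross = 19.5·-45.0000 = -877.5000
edge 2: (14.5,5.5)→(18,24.5)  cross = 14.5·24.5 − 18·5.5 = 256.2500; (r_i+r_j)·cross = 32.5·256.2500 = 8328.1250
edge 3: (18,24.5)→(18,30.5)  cross = 18·30.5 − 18·24.5 = 108.0000; (r_i+r_j)·cross = 36·108.0000 = 3888.0000
edge 4: (18,30.5)→(17,40)  cross = 18·40 − 17·30.5 = 201.5000; (r_i+r_j)·cross = 35·201.5000 = 7052.5000
edge 5: (17,40)→(12,40)  cross = 17·40 − 12·40 = 200.0000; (r_i+r_j)·cross = 29·200.0000 = 5800.0000
edge 6: (12,40)→(3,20)  cross = 12·20 − 3·40 = 120.0000; (r_i+r_j)·cross = 15·120.0000 = 1800.0000
Σcross = 755.7500 → A = |Σcross|/2 = 377.8750 mm²
Σ(r_i+r_j)·cross = 25311.1250 → first moment M = |Σ|/6 = 4218.5208
R_c = M/A = 4218.5208/377.8750 = 11.1638 mm
θ = 269° = 4.694936 rad
V = θ·R_c·A = 4.694936·11.1638·377.8750 = 19805.684 mm³

Volume = 19805.684 mm³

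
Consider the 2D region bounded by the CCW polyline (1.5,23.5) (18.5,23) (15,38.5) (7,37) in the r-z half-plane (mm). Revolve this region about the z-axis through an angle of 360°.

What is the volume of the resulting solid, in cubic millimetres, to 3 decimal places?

Volume = 12048.401 mm³

Profile (r,z), 4 vertices: (1.5,23.5) (18.5,23) (15,38.5) (7,37)
edge 0: (1.5,23.5)→(18.5,23)  cross = 1.5·23 − 18.5·23.5 = -400.2500; (r_i+r_j)·cross = 20·-400.2500 = -8005.0000
edge 1: (18.5,23)→(15,38.5)  cross = 18.5·38.5 − 15·23 = 367.2500; (r_i+r_j)·cross = 33.5·367.2500 = 12302.8750
edge 2: (15,38.5)→(7,37)  cross = 15·37 − 7·38.5 = 285.5000; (r_i+r_j)·cross = 22·285.5000 = 6281.0000
edge 3: (7,37)→(1.5,23.5)  cross = 7·23.5 − 1.5·37 = 109.0000; (r_i+r_j)·cross = 8.5·109.0000 = 926.5000
Σcross = 361.5000 → A = |Σcross|/2 = 180.7500 mm²
Σ(r_i+r_j)·cross = 11505.3750 → first moment M = |Σ|/6 = 1917.5625
R_c = M/A = 1917.5625/180.7500 = 10.6089 mm
θ = 360° = 6.283185 rad
V = θ·R_c·A = 6.283185·10.6089·180.7500 = 12048.401 mm³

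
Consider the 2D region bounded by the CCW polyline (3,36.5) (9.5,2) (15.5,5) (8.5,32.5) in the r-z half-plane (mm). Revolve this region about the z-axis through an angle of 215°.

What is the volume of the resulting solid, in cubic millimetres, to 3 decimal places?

Volume = 6047.555 mm³

Profile (r,z), 4 vertices: (3,36.5) (9.5,2) (15.5,5) (8.5,32.5)
edge 0: (3,36.5)→(9.5,2)  cross = 3·2 − 9.5·36.5 = -340.7500; (r_i+r_j)·cross = 12.5·-340.7500 = -4259.3750
edge 1: (9.5,2)→(15.5,5)  cross = 9.5·5 − 15.5·2 = 16.5000; (r_i+r_j)·cross = 25·16.5000 = 412.5000
edge 2: (15.5,5)→(8.5,32.5)  cross = 15.5·32.5 − 8.5·5 = 461.2500; (r_i+r_j)·cross = 24·461.2500 = 11070.0000
edge 3: (8.5,32.5)→(3,36.5)  cross = 8.5·36.5 − 3·32.5 = 212.7500; (r_i+r_j)·cross = 11.5·212.7500 = 2446.6250
Σcross = 349.7500 → A = |Σcross|/2 = 174.8750 mm²
Σ(r_i+r_j)·cross = 9669.7500 → first moment M = |Σ|/6 = 1611.6250
R_c = M/A = 1611.6250/174.8750 = 9.2159 mm
θ = 215° = 3.752458 rad
V = θ·R_c·A = 3.752458·9.2159·174.8750 = 6047.555 mm³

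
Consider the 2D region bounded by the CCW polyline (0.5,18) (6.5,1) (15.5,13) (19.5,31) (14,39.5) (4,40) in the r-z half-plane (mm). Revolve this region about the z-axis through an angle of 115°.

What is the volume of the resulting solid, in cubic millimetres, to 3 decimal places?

Profile (r,z), 6 vertices: (0.5,18) (6.5,1) (15.5,13) (19.5,31) (14,39.5) (4,40)
edge 0: (0.5,18)→(6.5,1)  cross = 0.5·1 − 6.5·18 = -116.5000; (r_i+r_j)·cross = 7·-116.5000 = -815.5000
edge 1: (6.5,1)→(15.5,13)  cross = 6.5·13 − 15.5·1 = 69.0000; (r_i+r_j)·cross = 22·69.0000 = 1518.0000
edge 2: (15.5,13)→(19.5,31)  cross = 15.5·31 − 19.5·13 = 227.0000; (r_i+r_j)·cross = 35·227.0000 = 7945.0000
edge 3: (19.5,31)→(14,39.5)  cross = 19.5·39.5 − 14·31 = 336.2500; (r_i+r_j)·cross = 33.5·336.2500 = 11264.3750
edge 4: (14,39.5)→(4,40)  cross = 14·40 − 4·39.5 = 402.0000; (r_i+r_j)·cross = 18·402.0000 = 7236.0000
edge 5: (4,40)→(0.5,18)  cross = 4·18 − 0.5·40 = 52.0000; (r_i+r_j)·cross = 4.5·52.0000 = 234.0000
Σcross = 969.7500 → A = |Σcross|/2 = 484.8750 mm²
Σ(r_i+r_j)·cross = 27381.8750 → first moment M = |Σ|/6 = 4563.6458
R_c = M/A = 4563.6458/484.8750 = 9.4120 mm
θ = 115° = 2.007129 rad
V = θ·R_c·A = 2.007129·9.4120·484.8750 = 9159.824 mm³

Volume = 9159.824 mm³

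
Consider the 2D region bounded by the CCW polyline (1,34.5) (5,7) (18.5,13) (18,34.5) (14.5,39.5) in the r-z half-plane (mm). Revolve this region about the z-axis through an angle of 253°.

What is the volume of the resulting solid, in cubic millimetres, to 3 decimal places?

Profile (r,z), 5 vertices: (1,34.5) (5,7) (18.5,13) (18,34.5) (14.5,39.5)
edge 0: (1,34.5)→(5,7)  cross = 1·7 − 5·34.5 = -165.5000; (r_i+r_j)·cross = 6·-165.5000 = -993.0000
edge 1: (5,7)→(18.5,13)  cross = 5·13 − 18.5·7 = -64.5000; (r_i+r_j)·cross = 23.5·-64.5000 = -1515.7500
edge 2: (18.5,13)→(18,34.5)  cross = 18.5·34.5 − 18·13 = 404.2500; (r_i+r_j)·cross = 36.5·404.2500 = 14755.1250
edge 3: (18,34.5)→(14.5,39.5)  cross = 18·39.5 − 14.5·34.5 = 210.7500; (r_i+r_j)·cross = 32.5·210.7500 = 6849.3750
edge 4: (14.5,39.5)→(1,34.5)  cross = 14.5·34.5 − 1·39.5 = 460.7500; (r_i+r_j)·cross = 15.5·460.7500 = 7141.6250
Σcross = 845.7500 → A = |Σcross|/2 = 422.8750 mm²
Σ(r_i+r_j)·cross = 26237.3750 → first moment M = |Σ|/6 = 4372.8958
R_c = M/A = 4372.8958/422.8750 = 10.3409 mm
θ = 253° = 4.415683 rad
V = θ·R_c·A = 4.415683·10.3409·422.8750 = 19309.322 mm³

Volume = 19309.322 mm³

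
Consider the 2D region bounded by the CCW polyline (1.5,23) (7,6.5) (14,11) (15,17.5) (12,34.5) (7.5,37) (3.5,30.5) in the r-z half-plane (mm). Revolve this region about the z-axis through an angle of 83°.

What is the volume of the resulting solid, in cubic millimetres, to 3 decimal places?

Profile (r,z), 7 vertices: (1.5,23) (7,6.5) (14,11) (15,17.5) (12,34.5) (7.5,37) (3.5,30.5)
edge 0: (1.5,23)→(7,6.5)  cross = 1.5·6.5 − 7·23 = -151.2500; (r_i+r_j)·cross = 8.5·-151.2500 = -1285.6250
edge 1: (7,6.5)→(14,11)  cross = 7·11 − 14·6.5 = -14.0000; (r_i+r_j)·cross = 21·-14.0000 = -294.0000
edge 2: (14,11)→(15,17.5)  cross = 14·17.5 − 15·11 = 80.0000; (r_i+r_j)·cross = 29·80.0000 = 2320.0000
edge 3: (15,17.5)→(12,34.5)  cross = 15·34.5 − 12·17.5 = 307.5000; (r_i+r_j)·cross = 27·307.5000 = 8302.5000
edge 4: (12,34.5)→(7.5,37)  cross = 12·37 − 7.5·34.5 = 185.2500; (r_i+r_j)·cross = 19.5·185.2500 = 3612.3750
edge 5: (7.5,37)→(3.5,30.5)  cross = 7.5·30.5 − 3.5·37 = 99.2500; (r_i+r_j)·cross = 11·99.2500 = 1091.7500
edge 6: (3.5,30.5)→(1.5,23)  cross = 3.5·23 − 1.5·30.5 = 34.7500; (r_i+r_j)·cross = 5·34.7500 = 173.7500
Σcross = 541.5000 → A = |Σcross|/2 = 270.7500 mm²
Σ(r_i+r_j)·cross = 13920.7500 → first moment M = |Σ|/6 = 2320.1250
R_c = M/A = 2320.1250/270.7500 = 8.5693 mm
θ = 83° = 1.448623 rad
V = θ·R_c·A = 1.448623·8.5693·270.7500 = 3360.987 mm³

Volume = 3360.987 mm³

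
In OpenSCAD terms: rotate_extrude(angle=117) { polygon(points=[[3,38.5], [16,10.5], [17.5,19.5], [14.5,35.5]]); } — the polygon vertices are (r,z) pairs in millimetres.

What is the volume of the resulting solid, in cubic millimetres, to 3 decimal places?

Volume = 4059.736 mm³

Profile (r,z), 4 vertices: (3,38.5) (16,10.5) (17.5,19.5) (14.5,35.5)
edge 0: (3,38.5)→(16,10.5)  cross = 3·10.5 − 16·38.5 = -584.5000; (r_i+r_j)·cross = 19·-584.5000 = -11105.5000
edge 1: (16,10.5)→(17.5,19.5)  cross = 16·19.5 − 17.5·10.5 = 128.2500; (r_i+r_j)·cross = 33.5·128.2500 = 4296.3750
edge 2: (17.5,19.5)→(14.5,35.5)  cross = 17.5·35.5 − 14.5·19.5 = 338.5000; (r_i+r_j)·cross = 32·338.5000 = 10832.0000
edge 3: (14.5,35.5)→(3,38.5)  cross = 14.5·38.5 − 3·35.5 = 451.7500; (r_i+r_j)·cross = 17.5·451.7500 = 7905.6250
Σcross = 334.0000 → A = |Σcross|/2 = 167.0000 mm²
Σ(r_i+r_j)·cross = 11928.5000 → first moment M = |Σ|/6 = 1988.0833
R_c = M/A = 1988.0833/167.0000 = 11.9047 mm
θ = 117° = 2.042035 rad
V = θ·R_c·A = 2.042035·11.9047·167.0000 = 4059.736 mm³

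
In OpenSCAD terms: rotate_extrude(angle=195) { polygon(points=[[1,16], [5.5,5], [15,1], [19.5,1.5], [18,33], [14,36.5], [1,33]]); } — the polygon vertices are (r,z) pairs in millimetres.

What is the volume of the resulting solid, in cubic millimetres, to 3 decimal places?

Profile (r,z), 7 vertices: (1,16) (5.5,5) (15,1) (19.5,1.5) (18,33) (14,36.5) (1,33)
edge 0: (1,16)→(5.5,5)  cross = 1·5 − 5.5·16 = -83.0000; (r_i+r_j)·cross = 6.5·-83.0000 = -539.5000
edge 1: (5.5,5)→(15,1)  cross = 5.5·1 − 15·5 = -69.5000; (r_i+r_j)·cross = 20.5·-69.5000 = -1424.7500
edge 2: (15,1)→(19.5,1.5)  cross = 15·1.5 − 19.5·1 = 3.0000; (r_i+r_j)·cross = 34.5·3.0000 = 103.5000
edge 3: (19.5,1.5)→(18,33)  cross = 19.5·33 − 18·1.5 = 616.5000; (r_i+r_j)·cross = 37.5·616.5000 = 23118.7500
edge 4: (18,33)→(14,36.5)  cross = 18·36.5 − 14·33 = 195.0000; (r_i+r_j)·cross = 32·195.0000 = 6240.0000
edge 5: (14,36.5)→(1,33)  cross = 14·33 − 1·36.5 = 425.5000; (r_i+r_j)·cross = 15·425.5000 = 6382.5000
edge 6: (1,33)→(1,16)  cross = 1·16 − 1·33 = -17.0000; (r_i+r_j)·cross = 2·-17.0000 = -34.0000
Σcross = 1070.5000 → A = |Σcross|/2 = 535.2500 mm²
Σ(r_i+r_j)·cross = 33846.5000 → first moment M = |Σ|/6 = 5641.0833
R_c = M/A = 5641.0833/535.2500 = 10.5392 mm
θ = 195° = 3.403392 rad
V = θ·R_c·A = 3.403392·10.5392·535.2500 = 19198.818 mm³

Volume = 19198.818 mm³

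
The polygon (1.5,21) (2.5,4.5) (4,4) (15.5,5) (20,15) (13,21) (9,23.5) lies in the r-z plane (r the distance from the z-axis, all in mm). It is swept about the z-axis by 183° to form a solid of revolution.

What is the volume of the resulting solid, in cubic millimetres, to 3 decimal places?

Volume = 8119.094 mm³

Profile (r,z), 7 vertices: (1.5,21) (2.5,4.5) (4,4) (15.5,5) (20,15) (13,21) (9,23.5)
edge 0: (1.5,21)→(2.5,4.5)  cross = 1.5·4.5 − 2.5·21 = -45.7500; (r_i+r_j)·cross = 4·-45.7500 = -183.0000
edge 1: (2.5,4.5)→(4,4)  cross = 2.5·4 − 4·4.5 = -8.0000; (r_i+r_j)·cross = 6.5·-8.0000 = -52.0000
edge 2: (4,4)→(15.5,5)  cross = 4·5 − 15.5·4 = -42.0000; (r_i+r_j)·cross = 19.5·-42.0000 = -819.0000
edge 3: (15.5,5)→(20,15)  cross = 15.5·15 − 20·5 = 132.5000; (r_i+r_j)·cross = 35.5·132.5000 = 4703.7500
edge 4: (20,15)→(13,21)  cross = 20·21 − 13·15 = 225.0000; (r_i+r_j)·cross = 33·225.0000 = 7425.0000
edge 5: (13,21)→(9,23.5)  cross = 13·23.5 − 9·21 = 116.5000; (r_i+r_j)·cross = 22·116.5000 = 2563.0000
edge 6: (9,23.5)→(1.5,21)  cross = 9·21 − 1.5·23.5 = 153.7500; (r_i+r_j)·cross = 10.5·153.7500 = 1614.3750
Σcross = 532.0000 → A = |Σcross|/2 = 266.0000 mm²
Σ(r_i+r_j)·cross = 15252.1250 → first moment M = |Σ|/6 = 2542.0208
R_c = M/A = 2542.0208/266.0000 = 9.5565 mm
θ = 183° = 3.193953 rad
V = θ·R_c·A = 3.193953·9.5565·266.0000 = 8119.094 mm³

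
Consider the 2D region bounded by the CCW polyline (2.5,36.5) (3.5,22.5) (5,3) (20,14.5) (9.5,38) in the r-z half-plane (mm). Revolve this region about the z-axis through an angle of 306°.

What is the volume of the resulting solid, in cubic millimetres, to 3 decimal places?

Profile (r,z), 5 vertices: (2.5,36.5) (3.5,22.5) (5,3) (20,14.5) (9.5,38)
edge 0: (2.5,36.5)→(3.5,22.5)  cross = 2.5·22.5 − 3.5·36.5 = -71.5000; (r_i+r_j)·cross = 6·-71.5000 = -429.0000
edge 1: (3.5,22.5)→(5,3)  cross = 3.5·3 − 5·22.5 = -102.0000; (r_i+r_j)·cross = 8.5·-102.0000 = -867.0000
edge 2: (5,3)→(20,14.5)  cross = 5·14.5 − 20·3 = 12.5000; (r_i+r_j)·cross = 25·12.5000 = 312.5000
edge 3: (20,14.5)→(9.5,38)  cross = 20·38 − 9.5·14.5 = 622.2500; (r_i+r_j)·cross = 29.5·622.2500 = 18356.3750
edge 4: (9.5,38)→(2.5,36.5)  cross = 9.5·36.5 − 2.5·38 = 251.7500; (r_i+r_j)·cross = 12·251.7500 = 3021.0000
Σcross = 713.0000 → A = |Σcross|/2 = 356.5000 mm²
Σ(r_i+r_j)·cross = 20393.8750 → first moment M = |Σ|/6 = 3398.9792
R_c = M/A = 3398.9792/356.5000 = 9.5343 mm
θ = 306° = 5.340708 rad
V = θ·R_c·A = 5.340708·9.5343·356.5000 = 18152.954 mm³

Volume = 18152.954 mm³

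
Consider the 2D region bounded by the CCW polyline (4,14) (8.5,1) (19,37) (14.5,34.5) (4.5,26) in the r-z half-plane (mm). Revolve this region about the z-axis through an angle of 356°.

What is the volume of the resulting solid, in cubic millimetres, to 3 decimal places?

Volume = 15057.072 mm³

Profile (r,z), 5 vertices: (4,14) (8.5,1) (19,37) (14.5,34.5) (4.5,26)
edge 0: (4,14)→(8.5,1)  cross = 4·1 − 8.5·14 = -115.0000; (r_i+r_j)·cross = 12.5·-115.0000 = -1437.5000
edge 1: (8.5,1)→(19,37)  cross = 8.5·37 − 19·1 = 295.5000; (r_i+r_j)·cross = 27.5·295.5000 = 8126.2500
edge 2: (19,37)→(14.5,34.5)  cross = 19·34.5 − 14.5·37 = 119.0000; (r_i+r_j)·cross = 33.5·119.0000 = 3986.5000
edge 3: (14.5,34.5)→(4.5,26)  cross = 14.5·26 − 4.5·34.5 = 221.7500; (r_i+r_j)·cross = 19·221.7500 = 4213.2500
edge 4: (4.5,26)→(4,14)  cross = 4.5·14 − 4·26 = -41.0000; (r_i+r_j)·cross = 8.5·-41.0000 = -348.5000
Σcross = 480.2500 → A = |Σcross|/2 = 240.1250 mm²
Σ(r_i+r_j)·cross = 14540.0000 → first moment M = |Σ|/6 = 2423.3333
R_c = M/A = 2423.3333/240.1250 = 10.0920 mm
θ = 356° = 6.213372 rad
V = θ·R_c·A = 6.213372·10.0920·240.1250 = 15057.072 mm³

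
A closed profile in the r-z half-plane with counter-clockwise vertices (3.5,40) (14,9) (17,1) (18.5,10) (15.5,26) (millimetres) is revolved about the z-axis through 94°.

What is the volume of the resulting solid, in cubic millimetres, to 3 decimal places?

Volume = 3542.486 mm³

Profile (r,z), 5 vertices: (3.5,40) (14,9) (17,1) (18.5,10) (15.5,26)
edge 0: (3.5,40)→(14,9)  cross = 3.5·9 − 14·40 = -528.5000; (r_i+r_j)·cross = 17.5·-528.5000 = -9248.7500
edge 1: (14,9)→(17,1)  cross = 14·1 − 17·9 = -139.0000; (r_i+r_j)·cross = 31·-139.0000 = -4309.0000
edge 2: (17,1)→(18.5,10)  cross = 17·10 − 18.5·1 = 151.5000; (r_i+r_j)·cross = 35.5·151.5000 = 5378.2500
edge 3: (18.5,10)→(15.5,26)  cross = 18.5·26 − 15.5·10 = 326.0000; (r_i+r_j)·cross = 34·326.0000 = 11084.0000
edge 4: (15.5,26)→(3.5,40)  cross = 15.5·40 − 3.5·26 = 529.0000; (r_i+r_j)·cross = 19·529.0000 = 10051.0000
Σcross = 339.0000 → A = |Σcross|/2 = 169.5000 mm²
Σ(r_i+r_j)·cross = 12955.5000 → first moment M = |Σ|/6 = 2159.2500
R_c = M/A = 2159.2500/169.5000 = 12.7389 mm
θ = 94° = 1.640609 rad
V = θ·R_c·A = 1.640609·12.7389·169.5000 = 3542.486 mm³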